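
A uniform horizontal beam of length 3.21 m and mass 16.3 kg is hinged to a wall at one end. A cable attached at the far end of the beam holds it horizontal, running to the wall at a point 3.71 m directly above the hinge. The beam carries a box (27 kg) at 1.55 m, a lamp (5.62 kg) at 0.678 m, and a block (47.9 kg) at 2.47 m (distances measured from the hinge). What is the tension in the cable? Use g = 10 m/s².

T ≈ 783 N

Taking torques about the hinge:
Beam weight: 16.3 × 10 = 163 N down at 1.605 m → arm 1.605 m, τ = 163 × 1.605 = 261.6 N·m clockwise.
Box: 27 × 10 = 270 N down at 1.55 m → arm 1.55 m, τ = 270 × 1.55 = 418.5 N·m clockwise.
Lamp: 5.62 × 10 = 56.2 N down at 0.678 m → arm 0.678 m, τ = 56.2 × 0.678 = 38.1 N·m clockwise.
Block: 47.9 × 10 = 479 N down at 2.47 m → arm 2.47 m, τ = 479 × 2.47 = 1183 N·m clockwise.
Total clockwise load moment = 1901 N·m.
The cable tension T acts at 3.21 m; only its component perpendicular to the beam, T sinθ, produces torque. sinθ = h/√(h²+d²) = 3.71/√(3.71²+3.21²) = 0.7562.
Στ = 0 ⇒ T × 3.21 × 0.7562 = 1901 ⇒ T = 1901 / 2.427 = 783 N.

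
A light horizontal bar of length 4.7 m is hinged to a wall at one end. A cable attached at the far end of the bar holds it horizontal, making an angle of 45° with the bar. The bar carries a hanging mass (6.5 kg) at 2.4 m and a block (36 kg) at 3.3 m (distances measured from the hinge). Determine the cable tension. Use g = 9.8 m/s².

Sum moments about the hinge (the unknown hinge reaction has zero arm there).
Hanging mass: 6.5 × 9.8 = 63.7 N down at 2.4 m → arm 2.4 m, τ = 63.7 × 2.4 = 152.9 N·m clockwise.
Block: 36 × 9.8 = 352.8 N down at 3.3 m → arm 3.3 m, τ = 352.8 × 3.3 = 1164 N·m clockwise.
Total clockwise load moment = 1317 N·m.
The cable tension T acts at 4.7 m; only its component perpendicular to the bar, T sinθ, produces torque. sin 45° = 0.7071.
Στ = 0 ⇒ T × 4.7 × 0.7071 = 1317 ⇒ T = 1317 / 3.323 = 396 N.

T ≈ 396 N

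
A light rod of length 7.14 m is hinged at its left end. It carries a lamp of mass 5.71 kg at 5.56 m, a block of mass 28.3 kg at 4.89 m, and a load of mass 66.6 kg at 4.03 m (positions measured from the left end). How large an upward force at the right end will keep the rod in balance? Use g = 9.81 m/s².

F ≈ 603 N

Choose the left end as the axis so the unknown pivot reaction has zero arm there.
Lamp: 5.71 × 9.81 = 56.02 N down at 5.56 m → arm 5.56 m, τ = 56.02 × 5.56 = 311.5 N·m clockwise.
Block: 28.3 × 9.81 = 277.6 N down at 4.89 m → arm 4.89 m, τ = 277.6 × 4.89 = 1357 N·m clockwise.
Load: 66.6 × 9.81 = 653.3 N down at 4.03 m → arm 4.03 m, τ = 653.3 × 4.03 = 2633 N·m clockwise.
Net moment of the loads = 4302 N·m clockwise.
The upward force F acts at the right end, arm 7.14 m, giving F × 7.14 counterclockwise.
Setting net torque to zero: F × 7.14 = 4302 → F = 4302 / 7.14 = 603 N.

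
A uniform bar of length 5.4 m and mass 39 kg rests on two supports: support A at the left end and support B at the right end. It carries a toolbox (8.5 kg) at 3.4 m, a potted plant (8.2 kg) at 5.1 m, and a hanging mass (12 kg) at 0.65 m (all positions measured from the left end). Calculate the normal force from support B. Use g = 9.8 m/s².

R_B ≈ 334 N

Taking torques about support A:
Beam weight: 39 × 9.8 = 382.2 N down at 2.7 m → arm 2.7 m, τ = 382.2 × 2.7 = 1032 N·m clockwise.
Toolbox: 8.5 × 9.8 = 83.3 N down at 3.4 m → arm 3.4 m, τ = 83.3 × 3.4 = 283.2 N·m clockwise.
Potted plant: 8.2 × 9.8 = 80.36 N down at 5.1 m → arm 5.1 m, τ = 80.36 × 5.1 = 409.8 N·m clockwise.
Hanging mass: 12 × 9.8 = 117.6 N down at 0.65 m → arm 0.65 m, τ = 117.6 × 0.65 = 76.44 N·m clockwise.
Net load moment about support A = 1801 N·m clockwise.
Reaction R at support B is upward at 5.4 m, arm 5.4 m → moment R × 5.4 counterclockwise.
Balancing moments: R × 5.4 = 1801, giving R = 334 N.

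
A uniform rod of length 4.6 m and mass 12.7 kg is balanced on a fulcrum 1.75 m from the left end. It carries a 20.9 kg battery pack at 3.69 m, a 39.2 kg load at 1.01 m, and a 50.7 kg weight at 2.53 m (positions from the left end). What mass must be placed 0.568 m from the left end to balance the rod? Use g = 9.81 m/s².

Choose the fulcrum (at 1.75 m from the left end) as the axis so the support reaction has zero arm there.
Beam weight: 12.7 × 9.81 = 124.6 N down at 2.3 m → arm 0.55 m, τ = 124.6 × 0.55 = 68.53 N·m clockwise.
Battery pack: 20.9 × 9.81 = 205 N down at 3.69 m → arm 1.94 m, τ = 205 × 1.94 = 397.7 N·m clockwise.
Load: 39.2 × 9.81 = 384.6 N down at 1.01 m → arm 0.74 m, τ = 384.6 × 0.74 = 284.6 N·m counterclockwise.
Weight: 50.7 × 9.81 = 497.4 N down at 2.53 m → arm 0.78 m, τ = 497.4 × 0.78 = 388 N·m clockwise.
Net moment of known loads = 569.6 N·m clockwise.
An unknown mass m at 0.568 m has arm 1.182 m; its moment is m·g·1.182 counterclockwise.
For rotational equilibrium, m × 9.81 × 1.182 = 569.6, so m = 569.6 / (9.81 × 1.182) = 49.1 kg.

m ≈ 49.1 kg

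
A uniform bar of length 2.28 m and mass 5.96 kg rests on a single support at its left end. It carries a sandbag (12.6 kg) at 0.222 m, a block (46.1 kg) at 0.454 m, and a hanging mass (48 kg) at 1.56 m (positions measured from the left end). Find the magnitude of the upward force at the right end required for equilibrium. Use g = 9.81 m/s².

Taking torques about the left end:
Beam weight: 5.96 × 9.81 = 58.47 N down at 1.14 m → arm 1.14 m, τ = 58.47 × 1.14 = 66.66 N·m clockwise.
Sandbag: 12.6 × 9.81 = 123.6 N down at 0.222 m → arm 0.222 m, τ = 123.6 × 0.222 = 27.44 N·m clockwise.
Block: 46.1 × 9.81 = 452.2 N down at 0.454 m → arm 0.454 m, τ = 452.2 × 0.454 = 205.3 N·m clockwise.
Hanging mass: 48 × 9.81 = 470.9 N down at 1.56 m → arm 1.56 m, τ = 470.9 × 1.56 = 734.6 N·m clockwise.
Net moment of the loads = 1034 N·m clockwise.
The upward force F acts at the right end, arm 2.28 m, giving F × 2.28 counterclockwise.
Setting net torque to zero: F × 2.28 = 1034 → F = 1034 / 2.28 = 454 N.

F ≈ 454 N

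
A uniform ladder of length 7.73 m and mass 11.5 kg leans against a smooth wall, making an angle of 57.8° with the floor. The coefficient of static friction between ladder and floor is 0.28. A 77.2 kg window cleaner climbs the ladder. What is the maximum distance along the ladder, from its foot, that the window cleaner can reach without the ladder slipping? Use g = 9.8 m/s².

d ≈ 3.37 m

Choose the foot of the ladder as the axis so the floor normal and friction both act there and drop out.
Ladder weight 11.5×9.8 = 112.7 N acts at 3.865 m along the ladder; its horizontal arm is 3.865·cos57.8° = 2.06 m → τ = 232.2 N·m clockwise.
Window cleaner weight 77.2×9.8 = 756.6 N at distance d → arm d·cos57.8° → τ = 756.6·d·0.5329 clockwise.
Wall normal N at the top has arm L sinθ = 6.541 m counterclockwise, so Στ = 0 gives N·6.541 = 232.2 + 403.2·d.
ΣFy = 0 ⇒ N_floor = 869.3 N, so the maximum friction is μ_s·N_floor = 0.28×869.3 = 243.4 N. ΣFx = 0 ⇒ N_wall = f, so at the slipping point N = 243.4 N.
Substituting: 243.4×6.541 = 232.2 + 403.2·d ⇒ d = (1592 − 232.2) / 403.2 = 3.37 m.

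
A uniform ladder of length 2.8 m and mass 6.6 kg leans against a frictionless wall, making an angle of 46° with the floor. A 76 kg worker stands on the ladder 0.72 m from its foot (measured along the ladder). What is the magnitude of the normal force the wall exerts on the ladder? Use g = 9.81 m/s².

Sum moments about the foot of the ladder (the floor normal and friction both act there and drop out).
Ladder weight 6.6×9.81 = 64.75 N acts at 1.4 m along the ladder; its horizontal arm is 1.4·cos46° = 0.9725 m → τ = 62.97 N·m clockwise.
Worker: 76×9.81 = 745.6 N at 0.72 m → arm 0.5002 m → τ = 372.9 N·m clockwise.
Wall normal N acts horizontally at the top; its moment arm is the height L sinθ = 2.8·sin46° = 2.014 m, counterclockwise.
Balancing moments: N × 2.014 = 435.9, giving N = 216 N.

N_wall ≈ 216 N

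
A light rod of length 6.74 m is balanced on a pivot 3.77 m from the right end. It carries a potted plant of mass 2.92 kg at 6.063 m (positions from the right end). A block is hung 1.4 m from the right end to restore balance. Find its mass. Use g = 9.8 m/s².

m ≈ 2.83 kg

Sum moments about the pivot (at 3.77 m from the right end) (the support reaction has zero arm there).
Potted plant: 2.92 × 9.8 = 28.62 N down at 6.063 m → arm 2.293 m, τ = 28.62 × 2.293 = 65.63 N·m counterclockwise.
Net moment of known loads = 65.63 N·m counterclockwise.
An unknown mass m at 1.4 m has arm 2.37 m; its moment is m·g·2.37 clockwise.
Στ = 0 ⇒ m × 9.8 × 2.37 = 65.63 ⇒ m = 65.63 / (9.8 × 2.37) = 2.83 kg.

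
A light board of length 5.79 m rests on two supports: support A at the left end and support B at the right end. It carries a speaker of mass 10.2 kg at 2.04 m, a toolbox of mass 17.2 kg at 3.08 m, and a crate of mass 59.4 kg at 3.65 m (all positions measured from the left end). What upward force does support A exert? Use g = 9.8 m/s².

R_A ≈ 359 N

Taking torques about support B:
Speaker: 10.2 × 9.8 = 99.96 N down at 2.04 m → arm 3.75 m, τ = 99.96 × 3.75 = 374.8 N·m counterclockwise.
Toolbox: 17.2 × 9.8 = 168.6 N down at 3.08 m → arm 2.71 m, τ = 168.6 × 2.71 = 456.9 N·m counterclockwise.
Crate: 59.4 × 9.8 = 582.1 N down at 3.65 m → arm 2.14 m, τ = 582.1 × 2.14 = 1246 N·m counterclockwise.
Net load moment about support B = 2078 N·m counterclockwise.
Reaction R at support A is upward at 0 m, arm 5.79 m → moment R × 5.79 clockwise.
Στ = 0 ⇒ R × 5.79 = 2078 ⇒ R = 359 N.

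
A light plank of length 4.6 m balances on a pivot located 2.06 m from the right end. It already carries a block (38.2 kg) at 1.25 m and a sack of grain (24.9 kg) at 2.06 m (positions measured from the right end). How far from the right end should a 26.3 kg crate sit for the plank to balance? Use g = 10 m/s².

About the pivot (at 2.06 m from the right end):
Block: 38.2 × 10 = 382 N down at 1.25 m → arm 0.81 m, τ = 382 × 0.81 = 309.4 N·m clockwise.
Sack of grain: acts at the pivot, moment arm 0 → no torque.
Net moment of existing loads = 309.4 N·m clockwise.
The crate weighs 26.3 × 10 = 263 N and must supply an equal counterclockwise moment, so its lever arm about the pivot is 309.4 / 263 = 1.18 m.
That puts it at 2.06 + 1.18 = 3.24 m from the right end.

x ≈ 3.24 m from the right end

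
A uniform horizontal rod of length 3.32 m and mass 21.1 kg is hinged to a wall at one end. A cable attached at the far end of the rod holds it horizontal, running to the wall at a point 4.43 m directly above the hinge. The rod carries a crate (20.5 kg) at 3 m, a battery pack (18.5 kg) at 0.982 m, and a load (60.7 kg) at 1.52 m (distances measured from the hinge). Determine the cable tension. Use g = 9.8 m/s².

T ≈ 763 N

Take moments about the hinge.
Beam weight: 21.1 × 9.8 = 206.8 N down at 1.66 m → arm 1.66 m, τ = 206.8 × 1.66 = 343.3 N·m clockwise.
Crate: 20.5 × 9.8 = 200.9 N down at 3 m → arm 3 m, τ = 200.9 × 3 = 602.7 N·m clockwise.
Battery pack: 18.5 × 9.8 = 181.3 N down at 0.982 m → arm 0.982 m, τ = 181.3 × 0.982 = 178 N·m clockwise.
Load: 60.7 × 9.8 = 594.9 N down at 1.52 m → arm 1.52 m, τ = 594.9 × 1.52 = 904.2 N·m clockwise.
Total clockwise load moment = 2028 N·m.
The cable tension T acts at 3.32 m; only its component perpendicular to the rod, T sinθ, produces torque. sinθ = h/√(h²+d²) = 4.43/√(4.43²+3.32²) = 0.8002.
Στ = 0 ⇒ T × 3.32 × 0.8002 = 2028 ⇒ T = 2028 / 2.657 = 763 N.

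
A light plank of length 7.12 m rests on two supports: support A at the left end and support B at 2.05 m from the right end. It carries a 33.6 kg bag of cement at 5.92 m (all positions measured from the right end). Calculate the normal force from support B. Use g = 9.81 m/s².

R_B ≈ 78 N

Take moments about support A.
Bag of cement: 33.6 × 9.81 = 329.6 N down at 5.92 m → arm 1.2 m, τ = 329.6 × 1.2 = 395.5 N·m clockwise.
Net load moment about support A = 395.5 N·m clockwise.
Reaction R at support B is upward at 2.05 m, arm 5.07 m → moment R × 5.07 counterclockwise.
For rotational equilibrium, R × 5.07 = 395.5, so R = 78 N.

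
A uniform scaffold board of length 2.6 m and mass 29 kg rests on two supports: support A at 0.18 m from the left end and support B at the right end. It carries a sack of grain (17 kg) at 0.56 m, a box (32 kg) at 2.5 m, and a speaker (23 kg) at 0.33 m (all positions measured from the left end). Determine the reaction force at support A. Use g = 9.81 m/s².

Sum moments about support B (its reaction then has zero moment arm).
Beam weight: 29 × 9.81 = 284.5 N down at 1.3 m → arm 1.3 m, τ = 284.5 × 1.3 = 369.9 N·m counterclockwise.
Sack of grain: 17 × 9.81 = 166.8 N down at 0.56 m → arm 2.04 m, τ = 166.8 × 2.04 = 340.3 N·m counterclockwise.
Box: 32 × 9.81 = 313.9 N down at 2.5 m → arm 0.1 m, τ = 313.9 × 0.1 = 31.39 N·m counterclockwise.
Speaker: 23 × 9.81 = 225.6 N down at 0.33 m → arm 2.27 m, τ = 225.6 × 2.27 = 512.1 N·m counterclockwise.
Net load moment about support B = 1254 N·m counterclockwise.
Reaction R at support A is upward at 0.18 m, arm 2.42 m → moment R × 2.42 clockwise.
Setting net torque to zero: R × 2.42 = 1254 → R = 518 N.

R_A ≈ 518 N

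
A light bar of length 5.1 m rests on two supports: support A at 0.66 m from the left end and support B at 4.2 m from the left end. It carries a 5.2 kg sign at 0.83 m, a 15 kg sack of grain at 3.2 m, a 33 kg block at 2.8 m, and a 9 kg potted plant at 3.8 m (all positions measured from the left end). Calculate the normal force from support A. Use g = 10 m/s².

R_A ≈ 233 N

Take moments about support B.
Sign: 5.2 × 10 = 52 N down at 0.83 m → arm 3.37 m, τ = 52 × 3.37 = 175.2 N·m counterclockwise.
Sack of grain: 15 × 10 = 150 N down at 3.2 m → arm 1 m, τ = 150 × 1 = 150 N·m counterclockwise.
Block: 33 × 10 = 330 N down at 2.8 m → arm 1.4 m, τ = 330 × 1.4 = 462 N·m counterclockwise.
Potted plant: 9 × 10 = 90 N down at 3.8 m → arm 0.4 m, τ = 90 × 0.4 = 36 N·m counterclockwise.
Net load moment about support B = 823.2 N·m counterclockwise.
Reaction R at support A is upward at 0.66 m, arm 3.54 m → moment R × 3.54 clockwise.
For rotational equilibrium, R × 3.54 = 823.2, so R = 233 N.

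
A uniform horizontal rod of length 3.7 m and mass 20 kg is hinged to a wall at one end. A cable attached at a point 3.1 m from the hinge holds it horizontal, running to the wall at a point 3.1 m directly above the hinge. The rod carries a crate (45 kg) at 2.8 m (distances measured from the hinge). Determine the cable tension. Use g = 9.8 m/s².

T ≈ 729 N

About the hinge:
Beam weight: 20 × 9.8 = 196 N down at 1.85 m → arm 1.85 m, τ = 196 × 1.85 = 362.6 N·m clockwise.
Crate: 45 × 9.8 = 441 N down at 2.8 m → arm 2.8 m, τ = 441 × 2.8 = 1235 N·m clockwise.
Total clockwise load moment = 1598 N·m.
The cable tension T acts at 3.1 m; only its component perpendicular to the rod, T sinθ, produces torque. sinθ = h/√(h²+d²) = 3.1/√(3.1²+3.1²) = 0.7071.
For rotational equilibrium, T × 3.1 × 0.7071 = 1598, so T = 1598 / 2.192 = 729 N.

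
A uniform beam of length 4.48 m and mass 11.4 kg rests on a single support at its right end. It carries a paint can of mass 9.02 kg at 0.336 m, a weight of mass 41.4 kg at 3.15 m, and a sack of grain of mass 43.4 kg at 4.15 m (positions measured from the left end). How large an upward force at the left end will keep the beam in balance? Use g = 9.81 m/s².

Taking torques about the right end:
Beam weight: 11.4 × 9.81 = 111.8 N down at 2.24 m → arm 2.24 m, τ = 111.8 × 2.24 = 250.4 N·m counterclockwise.
Paint can: 9.02 × 9.81 = 88.49 N down at 0.336 m → arm 4.144 m, τ = 88.49 × 4.144 = 366.7 N·m counterclockwise.
Weight: 41.4 × 9.81 = 406.1 N down at 3.15 m → arm 1.33 m, τ = 406.1 × 1.33 = 540.1 N·m counterclockwise.
Sack of grain: 43.4 × 9.81 = 425.8 N down at 4.15 m → arm 0.33 m, τ = 425.8 × 0.33 = 140.5 N·m counterclockwise.
Net moment of the loads = 1298 N·m counterclockwise.
The upward force F acts at the left end, arm 4.48 m, giving F × 4.48 clockwise.
Στ = 0 ⇒ F × 4.48 = 1298 ⇒ F = 1298 / 4.48 = 290 N.

F ≈ 290 N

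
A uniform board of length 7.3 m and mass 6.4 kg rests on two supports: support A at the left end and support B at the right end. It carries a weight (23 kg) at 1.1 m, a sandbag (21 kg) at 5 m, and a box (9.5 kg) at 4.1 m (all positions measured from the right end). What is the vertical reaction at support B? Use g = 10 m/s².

R_B ≈ 335 N

Sum moments about support A (its reaction then has zero moment arm).
Beam weight: 6.4 × 10 = 64 N down at 3.65 m → arm 3.65 m, τ = 64 × 3.65 = 233.6 N·m clockwise.
Weight: 23 × 10 = 230 N down at 1.1 m → arm 6.2 m, τ = 230 × 6.2 = 1426 N·m clockwise.
Sandbag: 21 × 10 = 210 N down at 5 m → arm 2.3 m, τ = 210 × 2.3 = 483 N·m clockwise.
Box: 9.5 × 10 = 95 N down at 4.1 m → arm 3.2 m, τ = 95 × 3.2 = 304 N·m clockwise.
Net load moment about support A = 2447 N·m clockwise.
Reaction R at support B is upward at 0 m, arm 7.3 m → moment R × 7.3 counterclockwise.
Setting net torque to zero: R × 7.3 = 2447 → R = 335 N.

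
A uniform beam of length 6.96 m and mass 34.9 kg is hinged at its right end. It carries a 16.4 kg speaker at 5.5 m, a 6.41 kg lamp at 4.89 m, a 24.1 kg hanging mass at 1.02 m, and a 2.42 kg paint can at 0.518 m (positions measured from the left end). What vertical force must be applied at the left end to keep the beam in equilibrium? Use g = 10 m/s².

F ≈ 456 N

Taking torques about the right end:
Beam weight: 34.9 × 10 = 349 N down at 3.48 m → arm 3.48 m, τ = 349 × 3.48 = 1215 N·m counterclockwise.
Speaker: 16.4 × 10 = 164 N down at 5.5 m → arm 1.46 m, τ = 164 × 1.46 = 239.4 N·m counterclockwise.
Lamp: 6.41 × 10 = 64.1 N down at 4.89 m → arm 2.07 m, τ = 64.1 × 2.07 = 132.7 N·m counterclockwise.
Hanging mass: 24.1 × 10 = 241 N down at 1.02 m → arm 5.94 m, τ = 241 × 5.94 = 1432 N·m counterclockwise.
Paint can: 2.42 × 10 = 24.2 N down at 0.518 m → arm 6.442 m, τ = 24.2 × 6.442 = 155.9 N·m counterclockwise.
Net moment of the loads = 3175 N·m counterclockwise.
The upward force F acts at the left end, arm 6.96 m, giving F × 6.96 clockwise.
Balancing moments: F × 6.96 = 3175, giving F = 3175 / 6.96 = 456 N.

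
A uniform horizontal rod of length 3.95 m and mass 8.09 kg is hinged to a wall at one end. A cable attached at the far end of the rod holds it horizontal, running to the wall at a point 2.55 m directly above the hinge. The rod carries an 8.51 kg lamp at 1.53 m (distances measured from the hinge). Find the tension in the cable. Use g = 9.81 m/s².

Sum moments about the hinge (the unknown hinge reaction has zero arm there).
Beam weight: 8.09 × 9.81 = 79.36 N down at 1.975 m → arm 1.975 m, τ = 79.36 × 1.975 = 156.7 N·m clockwise.
Lamp: 8.51 × 9.81 = 83.48 N down at 1.53 m → arm 1.53 m, τ = 83.48 × 1.53 = 127.7 N·m clockwise.
Total clockwise load moment = 284.4 N·m.
The cable tension T acts at 3.95 m; only its component perpendicular to the rod, T sinθ, produces torque. sinθ = h/√(h²+d²) = 2.55/√(2.55²+3.95²) = 0.5424.
Setting net torque to zero: T × 3.95 × 0.5424 = 284.4 → T = 284.4 / 2.142 = 133 N.

T ≈ 133 N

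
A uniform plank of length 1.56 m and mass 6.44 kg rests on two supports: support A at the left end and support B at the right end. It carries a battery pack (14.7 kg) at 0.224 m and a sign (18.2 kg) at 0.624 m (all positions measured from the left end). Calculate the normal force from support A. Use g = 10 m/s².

Sum moments about support B (its reaction then has zero moment arm).
Beam weight: 6.44 × 10 = 64.4 N down at 0.78 m → arm 0.78 m, τ = 64.4 × 0.78 = 50.23 N·m counterclockwise.
Battery pack: 14.7 × 10 = 147 N down at 0.224 m → arm 1.336 m, τ = 147 × 1.336 = 196.4 N·m counterclockwise.
Sign: 18.2 × 10 = 182 N down at 0.624 m → arm 0.936 m, τ = 182 × 0.936 = 170.4 N·m counterclockwise.
Net load moment about support B = 417 N·m counterclockwise.
Reaction R at support A is upward at 0 m, arm 1.56 m → moment R × 1.56 clockwise.
Στ = 0 ⇒ R × 1.56 = 417 ⇒ R = 267 N.

R_A ≈ 267 N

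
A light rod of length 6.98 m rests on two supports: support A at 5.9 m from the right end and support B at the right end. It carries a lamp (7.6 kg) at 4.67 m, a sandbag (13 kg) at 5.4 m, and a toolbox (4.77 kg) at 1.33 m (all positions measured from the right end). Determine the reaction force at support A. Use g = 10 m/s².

Take moments about support B.
Lamp: 7.6 × 10 = 76 N down at 4.67 m → arm 4.67 m, τ = 76 × 4.67 = 354.9 N·m counterclockwise.
Sandbag: 13 × 10 = 130 N down at 5.4 m → arm 5.4 m, τ = 130 × 5.4 = 702 N·m counterclockwise.
Toolbox: 4.77 × 10 = 47.7 N down at 1.33 m → arm 1.33 m, τ = 47.7 × 1.33 = 63.44 N·m counterclockwise.
Net load moment about support B = 1120 N·m counterclockwise.
Reaction R at support A is upward at 5.9 m, arm 5.9 m → moment R × 5.9 clockwise.
Setting net torque to zero: R × 5.9 = 1120 → R = 190 N.

R_A ≈ 190 N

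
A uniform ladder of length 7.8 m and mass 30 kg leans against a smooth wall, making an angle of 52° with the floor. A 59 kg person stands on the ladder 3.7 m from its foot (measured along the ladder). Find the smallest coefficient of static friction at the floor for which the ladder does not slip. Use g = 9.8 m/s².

Sum moments about the foot of the ladder (the floor normal and friction both act there and drop out).
Ladder weight 30×9.8 = 294 N acts at 3.9 m along the ladder; its horizontal arm is 3.9·cos52° = 2.401 m → τ = 705.9 N·m clockwise.
Person: 59×9.8 = 578.2 N at 3.7 m → arm 2.278 m → τ = 1317 N·m clockwise.
Wall normal N acts horizontally at the top; its moment arm is the height L sinθ = 7.8·sin52° = 6.146 m, counterclockwise.
Στ = 0 ⇒ N × 6.146 = 2023 ⇒ N = 329.2 N.
ΣFx = 0 ⇒ f = N_wall = 329.2 N. ΣFy = 0 ⇒ N_floor = 872.2 N.
μ_min = f / N_floor = 329.2 / 872.2 = 0.377.

μ_min ≈ 0.377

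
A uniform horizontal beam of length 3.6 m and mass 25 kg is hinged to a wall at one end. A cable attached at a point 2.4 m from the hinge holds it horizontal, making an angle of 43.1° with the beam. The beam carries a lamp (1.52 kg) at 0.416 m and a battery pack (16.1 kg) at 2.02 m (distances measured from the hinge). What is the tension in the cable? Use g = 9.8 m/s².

T ≈ 467 N

About the hinge:
Beam weight: 25 × 9.8 = 245 N down at 1.8 m → arm 1.8 m, τ = 245 × 1.8 = 441 N·m clockwise.
Lamp: 1.52 × 9.8 = 14.9 N down at 0.416 m → arm 0.416 m, τ = 14.9 × 0.416 = 6.198 N·m clockwise.
Battery pack: 16.1 × 9.8 = 157.8 N down at 2.02 m → arm 2.02 m, τ = 157.8 × 2.02 = 318.8 N·m clockwise.
Total clockwise load moment = 766 N·m.
The cable tension T acts at 2.4 m; only its component perpendicular to the beam, T sinθ, produces torque. sin 43.1° = 0.6833.
For rotational equilibrium, T × 2.4 × 0.6833 = 766, so T = 766 / 1.64 = 467 N.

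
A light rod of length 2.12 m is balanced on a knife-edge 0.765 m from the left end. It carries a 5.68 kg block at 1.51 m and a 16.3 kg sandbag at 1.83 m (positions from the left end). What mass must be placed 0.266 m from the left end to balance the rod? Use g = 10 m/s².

m ≈ 43.3 kg

Take moments about the knife-edge (at 0.765 m from the left end).
Block: 5.68 × 10 = 56.8 N down at 1.51 m → arm 0.745 m, τ = 56.8 × 0.745 = 42.32 N·m clockwise.
Sandbag: 16.3 × 10 = 163 N down at 1.83 m → arm 1.065 m, τ = 163 × 1.065 = 173.6 N·m clockwise.
Net moment of known loads = 215.9 N·m clockwise.
An unknown mass m at 0.266 m has arm 0.499 m; its moment is m·g·0.499 counterclockwise.
Setting net torque to zero: m × 10 × 0.499 = 215.9 → m = 215.9 / (10 × 0.499) = 43.3 kg.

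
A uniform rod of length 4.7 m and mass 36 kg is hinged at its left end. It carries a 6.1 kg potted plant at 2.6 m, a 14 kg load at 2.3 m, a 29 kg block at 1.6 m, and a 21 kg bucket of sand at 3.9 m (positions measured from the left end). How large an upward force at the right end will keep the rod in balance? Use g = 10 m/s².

F ≈ 555 N

Choose the left end as the axis so the unknown pivot reaction has zero arm there.
Beam weight: 36 × 10 = 360 N down at 2.35 m → arm 2.35 m, τ = 360 × 2.35 = 846 N·m clockwise.
Potted plant: 6.1 × 10 = 61 N down at 2.6 m → arm 2.6 m, τ = 61 × 2.6 = 158.6 N·m clockwise.
Load: 14 × 10 = 140 N down at 2.3 m → arm 2.3 m, τ = 140 × 2.3 = 322 N·m clockwise.
Block: 29 × 10 = 290 N down at 1.6 m → arm 1.6 m, τ = 290 × 1.6 = 464 N·m clockwise.
Bucket of sand: 21 × 10 = 210 N down at 3.9 m → arm 3.9 m, τ = 210 × 3.9 = 819 N·m clockwise.
Net moment of the loads = 2610 N·m clockwise.
The upward force F acts at the right end, arm 4.7 m, giving F × 4.7 counterclockwise.
Balancing moments: F × 4.7 = 2610, giving F = 2610 / 4.7 = 555 N.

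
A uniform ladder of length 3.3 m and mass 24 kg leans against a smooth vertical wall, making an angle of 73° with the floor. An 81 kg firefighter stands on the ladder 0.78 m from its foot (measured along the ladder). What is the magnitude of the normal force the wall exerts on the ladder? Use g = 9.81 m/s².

Taking torques about the foot of the ladder:
Ladder weight 24×9.81 = 235.4 N acts at 1.65 m along the ladder; its horizontal arm is 1.65·cos73° = 0.4824 m → τ = 113.6 N·m clockwise.
Firefighter: 81×9.81 = 794.6 N at 0.78 m → arm 0.228 m → τ = 181.2 N·m clockwise.
Wall normal N acts horizontally at the top; its moment arm is the height L sinθ = 3.3·sin73° = 3.156 m, counterclockwise.
For rotational equilibrium, N × 3.156 = 294.8, so N = 93.4 N.

N_wall ≈ 93.4 N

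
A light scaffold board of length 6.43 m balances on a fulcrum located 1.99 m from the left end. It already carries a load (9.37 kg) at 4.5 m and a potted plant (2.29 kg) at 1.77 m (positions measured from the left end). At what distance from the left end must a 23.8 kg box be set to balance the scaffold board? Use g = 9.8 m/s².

x ≈ 1.02 m from the left end

About the fulcrum (at 1.99 m from the left end):
Load: 9.37 × 9.8 = 91.83 N down at 4.5 m → arm 2.51 m, τ = 91.83 × 2.51 = 230.5 N·m clockwise.
Potted plant: 2.29 × 9.8 = 22.44 N down at 1.77 m → arm 0.22 m, τ = 22.44 × 0.22 = 4.937 N·m counterclockwise.
Net moment of existing loads = 225.6 N·m clockwise.
The box weighs 23.8 × 9.8 = 233.2 N and must supply an equal counterclockwise moment, so its lever arm about the fulcrum is 225.6 / 233.2 = 0.967 m.
That puts it at 1.99 − 0.967 = 1.02 m from the left end.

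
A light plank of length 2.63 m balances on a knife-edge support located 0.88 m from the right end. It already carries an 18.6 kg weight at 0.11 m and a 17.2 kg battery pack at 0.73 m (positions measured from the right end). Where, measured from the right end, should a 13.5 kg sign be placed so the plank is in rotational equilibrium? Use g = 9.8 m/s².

x ≈ 2.13 m from the right end

Take moments about the knife-edge support (at 0.88 m from the right end).
Weight: 18.6 × 9.8 = 182.3 N down at 0.11 m → arm 0.77 m, τ = 182.3 × 0.77 = 140.4 N·m clockwise.
Battery pack: 17.2 × 9.8 = 168.6 N down at 0.73 m → arm 0.15 m, τ = 168.6 × 0.15 = 25.29 N·m clockwise.
Net moment of existing loads = 165.7 N·m clockwise.
The sign weighs 13.5 × 9.8 = 132.3 N and must supply an equal counterclockwise moment, so its lever arm about the knife-edge support is 165.7 / 132.3 = 1.25 m.
That puts it at 0.88 + 1.25 = 2.13 m from the right end.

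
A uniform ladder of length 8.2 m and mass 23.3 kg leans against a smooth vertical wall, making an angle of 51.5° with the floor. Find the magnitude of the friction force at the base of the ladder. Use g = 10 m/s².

Taking torques about the foot of the ladder:
Ladder weight 23.3×10 = 233 N acts at 4.1 m along the ladder; its horizontal arm is 4.1·cos51.5° = 2.552 m → τ = 594.6 N·m clockwise.
Wall normal N acts horizontally at the top; its moment arm is the height L sinθ = 8.2·sin51.5° = 6.417 m, counterclockwise.
Balancing moments: N × 6.417 = 594.6, giving N = 92.7 N.
ΣFx = 0: friction at the foot balances the wall's push, so f = N_wall = 92.7 N.

f ≈ 92.7 N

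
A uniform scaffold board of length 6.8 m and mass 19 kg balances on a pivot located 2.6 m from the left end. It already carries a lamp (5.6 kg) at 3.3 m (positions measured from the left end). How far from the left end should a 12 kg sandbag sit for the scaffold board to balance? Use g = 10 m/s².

Choose the pivot (at 2.6 m from the left end) as the axis so the support reaction has zero arm there.
Beam weight: 19 × 10 = 190 N down at 3.4 m → arm 0.8 m, τ = 190 × 0.8 = 152 N·m clockwise.
Lamp: 5.6 × 10 = 56 N down at 3.3 m → arm 0.7 m, τ = 56 × 0.7 = 39.2 N·m clockwise.
Net moment of existing loads = 191.2 N·m clockwise.
The sandbag weighs 12 × 10 = 120 N and must supply an equal counterclockwise moment, so its lever arm about the pivot is 191.2 / 120 = 1.59 m.
That puts it at 2.6 − 1.59 = 1.01 m from the left end.

x ≈ 1.01 m from the left end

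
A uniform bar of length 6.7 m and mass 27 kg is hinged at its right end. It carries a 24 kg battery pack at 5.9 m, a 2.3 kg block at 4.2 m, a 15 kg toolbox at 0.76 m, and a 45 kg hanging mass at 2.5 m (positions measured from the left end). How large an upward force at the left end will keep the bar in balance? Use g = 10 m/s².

F ≈ 587 N

About the right end:
Beam weight: 27 × 10 = 270 N down at 3.35 m → arm 3.35 m, τ = 270 × 3.35 = 904.5 N·m counterclockwise.
Battery pack: 24 × 10 = 240 N down at 5.9 m → arm 0.8 m, τ = 240 × 0.8 = 192 N·m counterclockwise.
Block: 2.3 × 10 = 23 N down at 4.2 m → arm 2.5 m, τ = 23 × 2.5 = 57.5 N·m counterclockwise.
Toolbox: 15 × 10 = 150 N down at 0.76 m → arm 5.94 m, τ = 150 × 5.94 = 891 N·m counterclockwise.
Hanging mass: 45 × 10 = 450 N down at 2.5 m → arm 4.2 m, τ = 450 × 4.2 = 1890 N·m counterclockwise.
Net moment of the loads = 3935 N·m counterclockwise.
The upward force F acts at the left end, arm 6.7 m, giving F × 6.7 clockwise.
Balancing moments: F × 6.7 = 3935, giving F = 3935 / 6.7 = 587 N.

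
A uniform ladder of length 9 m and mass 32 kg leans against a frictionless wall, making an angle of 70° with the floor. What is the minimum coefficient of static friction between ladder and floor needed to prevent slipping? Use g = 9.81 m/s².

Choose the foot of the ladder as the axis so the floor normal and friction both act there and drop out.
Ladder weight 32×9.81 = 313.9 N acts at 4.5 m along the ladder; its horizontal arm is 4.5·cos70° = 1.539 m → τ = 483.1 N·m clockwise.
Wall normal N acts horizontally at the top; its moment arm is the height L sinθ = 9·sin70° = 8.457 m, counterclockwise.
Balancing moments: N × 8.457 = 483.1, giving N = 57.12 N.
ΣFx = 0 ⇒ f = N_wall = 57.12 N. ΣFy = 0 ⇒ N_floor = 313.9 N.
μ_min = f / N_floor = 57.12 / 313.9 = 0.182.

μ_min ≈ 0.182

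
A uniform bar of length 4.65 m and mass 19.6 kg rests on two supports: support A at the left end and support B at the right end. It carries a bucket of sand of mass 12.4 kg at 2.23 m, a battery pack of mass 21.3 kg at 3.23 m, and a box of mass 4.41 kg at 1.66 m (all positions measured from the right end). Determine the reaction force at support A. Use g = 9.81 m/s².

Sum moments about support B (its reaction then has zero moment arm).
Beam weight: 19.6 × 9.81 = 192.3 N down at 2.325 m → arm 2.325 m, τ = 192.3 × 2.325 = 447.1 N·m counterclockwise.
Bucket of sand: 12.4 × 9.81 = 121.6 N down at 2.23 m → arm 2.23 m, τ = 121.6 × 2.23 = 271.2 N·m counterclockwise.
Battery pack: 21.3 × 9.81 = 209 N down at 3.23 m → arm 3.23 m, τ = 209 × 3.23 = 675.1 N·m counterclockwise.
Box: 4.41 × 9.81 = 43.26 N down at 1.66 m → arm 1.66 m, τ = 43.26 × 1.66 = 71.81 N·m counterclockwise.
Net load moment about support B = 1465 N·m counterclockwise.
Reaction R at support A is upward at 4.65 m, arm 4.65 m → moment R × 4.65 clockwise.
Balancing moments: R × 4.65 = 1465, giving R = 315 N.

R_A ≈ 315 N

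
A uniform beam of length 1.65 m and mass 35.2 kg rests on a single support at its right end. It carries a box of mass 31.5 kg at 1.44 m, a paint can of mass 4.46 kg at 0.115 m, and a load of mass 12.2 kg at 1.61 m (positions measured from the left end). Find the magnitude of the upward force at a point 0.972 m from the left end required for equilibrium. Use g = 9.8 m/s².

Sum moments about the right end (the unknown pivot reaction has zero arm there).
Beam weight: 35.2 × 9.8 = 345 N down at 0.825 m → arm 0.825 m, τ = 345 × 0.825 = 284.6 N·m counterclockwise.
Box: 31.5 × 9.8 = 308.7 N down at 1.44 m → arm 0.21 m, τ = 308.7 × 0.21 = 64.83 N·m counterclockwise.
Paint can: 4.46 × 9.8 = 43.71 N down at 0.115 m → arm 1.535 m, τ = 43.71 × 1.535 = 67.09 N·m counterclockwise.
Load: 12.2 × 9.8 = 119.6 N down at 1.61 m → arm 0.04 m, τ = 119.6 × 0.04 = 4.784 N·m counterclockwise.
Net moment of the loads = 421.3 N·m counterclockwise.
The upward force F acts at a point 0.972 m from the left end, arm 0.678 m, giving F × 0.678 clockwise.
Στ = 0 ⇒ F × 0.678 = 421.3 ⇒ F = 421.3 / 0.678 = 621 N.

F ≈ 621 N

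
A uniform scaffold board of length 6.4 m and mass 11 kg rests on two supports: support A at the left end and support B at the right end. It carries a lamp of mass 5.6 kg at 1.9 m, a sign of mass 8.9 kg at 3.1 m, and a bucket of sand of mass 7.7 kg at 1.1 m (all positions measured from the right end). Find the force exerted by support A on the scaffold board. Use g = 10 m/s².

R_A ≈ 128 N

Choose support B as the axis so its reaction then has zero moment arm.
Beam weight: 11 × 10 = 110 N down at 3.2 m → arm 3.2 m, τ = 110 × 3.2 = 352 N·m counterclockwise.
Lamp: 5.6 × 10 = 56 N down at 1.9 m → arm 1.9 m, τ = 56 × 1.9 = 106.4 N·m counterclockwise.
Sign: 8.9 × 10 = 89 N down at 3.1 m → arm 3.1 m, τ = 89 × 3.1 = 275.9 N·m counterclockwise.
Bucket of sand: 7.7 × 10 = 77 N down at 1.1 m → arm 1.1 m, τ = 77 × 1.1 = 84.7 N·m counterclockwise.
Net load moment about support B = 819 N·m counterclockwise.
Reaction R at support A is upward at 6.4 m, arm 6.4 m → moment R × 6.4 clockwise.
Balancing moments: R × 6.4 = 819, giving R = 128 N.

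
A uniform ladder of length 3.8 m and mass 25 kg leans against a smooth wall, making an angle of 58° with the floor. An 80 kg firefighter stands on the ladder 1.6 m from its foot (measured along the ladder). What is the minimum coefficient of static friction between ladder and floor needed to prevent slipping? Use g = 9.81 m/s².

μ_min ≈ 0.275

Choose the foot of the ladder as the axis so the floor normal and friction both act there and drop out.
Ladder weight 25×9.81 = 245.2 N acts at 1.9 m along the ladder; its horizontal arm is 1.9·cos58° = 1.007 m → τ = 246.9 N·m clockwise.
Firefighter: 80×9.81 = 784.8 N at 1.6 m → arm 0.8479 m → τ = 665.4 N·m clockwise.
Wall normal N acts horizontally at the top; its moment arm is the height L sinθ = 3.8·sin58° = 3.223 m, counterclockwise.
Στ = 0 ⇒ N × 3.223 = 912.3 ⇒ N = 283.1 N.
ΣFx = 0 ⇒ f = N_wall = 283.1 N. ΣFy = 0 ⇒ N_floor = 1030 N.
μ_min = f / N_floor = 283.1 / 1030 = 0.275.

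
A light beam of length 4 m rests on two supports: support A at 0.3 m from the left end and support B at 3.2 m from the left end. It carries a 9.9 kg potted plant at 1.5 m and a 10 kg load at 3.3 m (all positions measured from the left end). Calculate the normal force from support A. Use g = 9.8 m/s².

R_A ≈ 53.5 N

Choose support B as the axis so its reaction then has zero moment arm.
Potted plant: 9.9 × 9.8 = 97.02 N down at 1.5 m → arm 1.7 m, τ = 97.02 × 1.7 = 164.9 N·m counterclockwise.
Load: 10 × 9.8 = 98 N down at 3.3 m → arm 0.1 m, τ = 98 × 0.1 = 9.8 N·m clockwise.
Net load moment about support B = 155.1 N·m counterclockwise.
Reaction R at support A is upward at 0.3 m, arm 2.9 m → moment R × 2.9 clockwise.
For rotational equilibrium, R × 2.9 = 155.1, so R = 53.5 N.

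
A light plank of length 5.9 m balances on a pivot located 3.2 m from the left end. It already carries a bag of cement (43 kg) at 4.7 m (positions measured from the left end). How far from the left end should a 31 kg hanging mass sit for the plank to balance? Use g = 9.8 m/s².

x ≈ 1.12 m from the left end

Choose the pivot (at 3.2 m from the left end) as the axis so the support reaction has zero arm there.
Bag of cement: 43 × 9.8 = 421.4 N down at 4.7 m → arm 1.5 m, τ = 421.4 × 1.5 = 632.1 N·m clockwise.
Net moment of existing loads = 632.1 N·m clockwise.
The hanging mass weighs 31 × 9.8 = 303.8 N and must supply an equal counterclockwise moment, so its lever arm about the pivot is 632.1 / 303.8 = 2.08 m.
That puts it at 3.2 − 2.08 = 1.12 m from the left end.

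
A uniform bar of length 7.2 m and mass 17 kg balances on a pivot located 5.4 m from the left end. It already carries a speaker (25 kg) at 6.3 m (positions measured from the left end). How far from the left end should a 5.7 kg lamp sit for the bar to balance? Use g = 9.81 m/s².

x ≈ 6.82 m from the left end

Sum moments about the pivot (at 5.4 m from the left end) (the support reaction has zero arm there).
Beam weight: 17 × 9.81 = 166.8 N down at 3.6 m → arm 1.8 m, τ = 166.8 × 1.8 = 300.2 N·m counterclockwise.
Speaker: 25 × 9.81 = 245.2 N down at 6.3 m → arm 0.9 m, τ = 245.2 × 0.9 = 220.7 N·m clockwise.
Net moment of existing loads = 79.5 N·m counterclockwise.
The lamp weighs 5.7 × 9.81 = 55.92 N and must supply an equal clockwise moment, so its lever arm about the pivot is 79.5 / 55.92 = 1.42 m.
That puts it at 5.4 + 1.42 = 6.82 m from the left end.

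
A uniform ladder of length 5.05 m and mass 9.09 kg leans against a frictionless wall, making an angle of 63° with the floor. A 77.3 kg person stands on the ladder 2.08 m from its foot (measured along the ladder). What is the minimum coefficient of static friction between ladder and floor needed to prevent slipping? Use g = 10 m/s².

μ_min ≈ 0.215

Choose the foot of the ladder as the axis so the floor normal and friction both act there and drop out.
Ladder weight 9.09×10 = 90.9 N acts at 2.525 m along the ladder; its horizontal arm is 2.525·cos63° = 1.146 m → τ = 104.2 N·m clockwise.
Person: 77.3×10 = 773 N at 2.08 m → arm 0.9443 m → τ = 729.9 N·m clockwise.
Wall normal N acts horizontally at the top; its moment arm is the height L sinθ = 5.05·sin63° = 4.5 m, counterclockwise.
Στ = 0 ⇒ N × 4.5 = 834.1 ⇒ N = 185.4 N.
ΣFx = 0 ⇒ f = N_wall = 185.4 N. ΣFy = 0 ⇒ N_floor = 863.9 N.
μ_min = f / N_floor = 185.4 / 863.9 = 0.215.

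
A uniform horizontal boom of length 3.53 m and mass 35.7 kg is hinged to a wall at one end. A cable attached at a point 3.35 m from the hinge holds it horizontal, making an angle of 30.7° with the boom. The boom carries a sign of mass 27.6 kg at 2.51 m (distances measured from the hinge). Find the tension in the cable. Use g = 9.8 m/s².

About the hinge:
Beam weight: 35.7 × 9.8 = 349.9 N down at 1.765 m → arm 1.765 m, τ = 349.9 × 1.765 = 617.6 N·m clockwise.
Sign: 27.6 × 9.8 = 270.5 N down at 2.51 m → arm 2.51 m, τ = 270.5 × 2.51 = 679 N·m clockwise.
Total clockwise load moment = 1297 N·m.
The cable tension T acts at 3.35 m; only its component perpendicular to the boom, T sinθ, produces torque. sin 30.7° = 0.5105.
Στ = 0 ⇒ T × 3.35 × 0.5105 = 1297 ⇒ T = 1297 / 1.71 = 758 N.

T ≈ 758 N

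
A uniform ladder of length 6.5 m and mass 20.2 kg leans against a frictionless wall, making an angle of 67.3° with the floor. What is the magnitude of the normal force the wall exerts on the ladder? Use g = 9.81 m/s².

N_wall ≈ 41.4 N

Taking torques about the foot of the ladder:
Ladder weight 20.2×9.81 = 198.2 N acts at 3.25 m along the ladder; its horizontal arm is 3.25·cos67.3° = 1.254 m → τ = 248.5 N·m clockwise.
Wall normal N acts horizontally at the top; its moment arm is the height L sinθ = 6.5·sin67.3° = 5.996 m, counterclockwise.
Balancing moments: N × 5.996 = 248.5, giving N = 41.4 N.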